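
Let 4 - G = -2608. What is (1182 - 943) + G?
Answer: 2851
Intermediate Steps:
G = 2612 (G = 4 - 1*(-2608) = 4 + 2608 = 2612)
(1182 - 943) + G = (1182 - 943) + 2612 = 239 + 2612 = 2851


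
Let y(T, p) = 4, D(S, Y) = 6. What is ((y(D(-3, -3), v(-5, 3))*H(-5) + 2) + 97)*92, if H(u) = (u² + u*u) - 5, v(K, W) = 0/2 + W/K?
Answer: 25668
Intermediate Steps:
v(K, W) = W/K (v(K, W) = 0*(½) + W/K = 0 + W/K = W/K)
H(u) = -5 + 2*u² (H(u) = (u² + u²) - 5 = 2*u² - 5 = -5 + 2*u²)
((y(D(-3, -3), v(-5, 3))*H(-5) + 2) + 97)*92 = ((4*(-5 + 2*(-5)²) + 2) + 97)*92 = ((4*(-5 + 2*25) + 2) + 97)*92 = ((4*(-5 + 50) + 2) + 97)*92 = ((4*45 + 2) + 97)*92 = ((180 + 2) + 97)*92 = (182 + 97)*92 = 279*92 = 25668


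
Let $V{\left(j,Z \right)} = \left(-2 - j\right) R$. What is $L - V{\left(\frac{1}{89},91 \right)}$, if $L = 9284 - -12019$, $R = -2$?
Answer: $\frac{1895609}{89} \approx 21299.0$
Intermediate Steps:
$L = 21303$ ($L = 9284 + 12019 = 21303$)
$V{\left(j,Z \right)} = 4 + 2 j$ ($V{\left(j,Z \right)} = \left(-2 - j\right) \left(-2\right) = 4 + 2 j$)
$L - V{\left(\frac{1}{89},91 \right)} = 21303 - \left(4 + \frac{2}{89}\right) = 21303 - \frac{358}{89} = \frac{1895609}{89}$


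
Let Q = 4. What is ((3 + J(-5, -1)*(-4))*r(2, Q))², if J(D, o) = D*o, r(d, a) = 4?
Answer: 4624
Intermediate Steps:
((3 + J(-5, -1)*(-4))*r(2, Q))² = ((3 - 5*(-1)*(-4))*4)² = ((3 + 5*(-4))*4)² = ((3 - 20)*4)² = (-17*4)² = (-68)² = 4624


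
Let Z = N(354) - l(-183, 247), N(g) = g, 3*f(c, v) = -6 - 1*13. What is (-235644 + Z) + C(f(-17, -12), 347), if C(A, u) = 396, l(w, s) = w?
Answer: -234711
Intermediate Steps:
f(c, v) = -19/3 (f(c, v) = (-6 - 1*13)/3 = (-6 - 13)/3 = (⅓)*(-19) = -19/3)
Z = 537 (Z = 354 - 1*(-183) = 354 + 183 = 537)
(-235644 + Z) + C(f(-17, -12), 347) = (-235644 + 537) + 396 = -235107 + 396 = -234711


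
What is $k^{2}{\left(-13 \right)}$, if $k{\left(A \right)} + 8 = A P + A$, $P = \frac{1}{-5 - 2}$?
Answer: $\frac{17956}{49} \approx 366.45$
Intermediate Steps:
$P = - \frac{1}{7}$ ($P = \frac{1}{-7} = - \frac{1}{7} \approx -0.14286$)
$k{\left(A \right)} = -8 + \frac{6 A}{7}$ ($k{\left(A \right)} = -8 + \left(A \left(- \frac{1}{7}\right) + A\right) = -8 + \left(- \frac{A}{7} + A\right) = -8 + \frac{6 A}{7}$)
$k^{2}{\left(-13 \right)} = \left(-8 + \frac{6}{7} \left(-13\right)\right)^{2} = \left(-8 - \frac{78}{7}\right)^{2} = \left(- \frac{134}{7}\right)^{2} = \frac{17956}{49}$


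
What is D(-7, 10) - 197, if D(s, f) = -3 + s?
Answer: -207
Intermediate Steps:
D(-7, 10) - 197 = (-3 - 7) - 197 = -10 - 197 = -207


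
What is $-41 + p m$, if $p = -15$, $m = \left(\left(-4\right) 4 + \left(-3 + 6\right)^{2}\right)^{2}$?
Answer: $-776$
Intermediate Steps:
$m = 49$ ($m = \left(-16 + 3^{2}\right)^{2} = \left(-16 + 9\right)^{2} = \left(-7\right)^{2} = 49$)
$-41 + p m = -41 - 735 = -776$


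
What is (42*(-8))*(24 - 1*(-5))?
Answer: -9744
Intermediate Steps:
(42*(-8))*(24 - 1*(-5)) = -336*(24 + 5) = -336*29 = -9744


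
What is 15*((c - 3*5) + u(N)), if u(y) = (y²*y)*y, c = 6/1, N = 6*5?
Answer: 12149865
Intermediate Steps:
N = 30
c = 6 (c = 6*1 = 6)
u(y) = y⁴ (u(y) = y³*y = y⁴)
15*((c - 3*5) + u(N)) = 15*((6 - 3*5) + 30⁴) = 15*((6 - 15) + 810000) = 15*(-9 + 810000) = 15*809991 = 12149865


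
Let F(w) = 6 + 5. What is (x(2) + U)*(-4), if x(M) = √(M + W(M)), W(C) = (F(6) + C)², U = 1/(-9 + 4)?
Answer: ⅘ - 12*√19 ≈ -51.507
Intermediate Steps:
F(w) = 11
U = -⅕ (U = 1/(-5) = -⅕ ≈ -0.20000)
W(C) = (11 + C)²
x(M) = √(M + (11 + M)²)
(x(2) + U)*(-4) = (√(2 + (11 + 2)²) - ⅕)*(-4) = (√(2 + 13²) - ⅕)*(-4) = (√(2 + 169) - ⅕)*(-4) = (√171 - ⅕)*(-4) = (3*√19 - ⅕)*(-4) = (-⅕ + 3*√19)*(-4) = ⅘ - 12*√19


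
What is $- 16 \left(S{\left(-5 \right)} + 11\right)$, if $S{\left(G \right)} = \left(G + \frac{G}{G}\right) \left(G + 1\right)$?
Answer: $-432$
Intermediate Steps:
$S{\left(G \right)} = \left(1 + G\right)^{2}$ ($S{\left(G \right)} = \left(G + 1\right) \left(1 + G\right) = \left(1 + G\right) \left(1 + G\right) = \left(1 + G\right)^{2}$)
$- 16 \left(S{\left(-5 \right)} + 11\right) = - 16 \left(\left(1 + \left(-5\right)^{2} + 2 \left(-5\right)\right) + 11\right) = - 16 \left(\left(1 + 25 - 10\right) + 11\right) = - 16 \left(16 + 11\right) = \left(-16\right) 27 = -432$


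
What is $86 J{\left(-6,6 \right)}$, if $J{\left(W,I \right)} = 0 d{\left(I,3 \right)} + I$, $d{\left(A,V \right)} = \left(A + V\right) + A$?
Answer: $516$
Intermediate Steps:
$d{\left(A,V \right)} = V + 2 A$
$J{\left(W,I \right)} = I$ ($J{\left(W,I \right)} = 0 \left(3 + 2 I\right) + I = 0 + I = I$)
$86 J{\left(-6,6 \right)} = 86 \cdot 6 = 516$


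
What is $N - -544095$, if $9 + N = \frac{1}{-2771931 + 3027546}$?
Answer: $\frac{139076542891}{255615} \approx 5.4409 \cdot 10^{5}$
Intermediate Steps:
$N = - \frac{2300534}{255615}$ ($N = -9 + \frac{1}{-2771931 + 3027546} = -9 + \frac{1}{255615} = - \frac{2300534}{255615} \approx -9.0$)
$N - -544095 = - \frac{2300534}{255615} - -544095 = - \frac{2300534}{255615} + \left(545105 - 1010\right) = - \frac{2300534}{255615} + 544095 = \frac{139076542891}{255615}$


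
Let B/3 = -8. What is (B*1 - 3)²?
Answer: 729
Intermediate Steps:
B = -24 (B = 3*(-8) = -24)
(B*1 - 3)² = (-24*1 - 3)² = (-24 - 3)² = (-27)² = 729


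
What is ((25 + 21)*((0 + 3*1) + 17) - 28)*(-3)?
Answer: -2676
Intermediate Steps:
((25 + 21)*((0 + 3*1) + 17) - 28)*(-3) = (46*((0 + 3) + 17) - 28)*(-3) = (46*(3 + 17) - 28)*(-3) = (46*20 - 28)*(-3) = (920 - 28)*(-3) = 892*(-3) = -2676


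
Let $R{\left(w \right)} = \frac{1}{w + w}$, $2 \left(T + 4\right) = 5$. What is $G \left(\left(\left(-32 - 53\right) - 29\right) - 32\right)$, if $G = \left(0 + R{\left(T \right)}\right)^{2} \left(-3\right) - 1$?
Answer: $\frac{584}{3} \approx 194.67$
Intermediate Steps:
$T = - \frac{3}{2}$ ($T = -4 + \frac{1}{2} \cdot 5 = -4 + \frac{5}{2} = - \frac{3}{2} \approx -1.5$)
$R{\left(w \right)} = \frac{1}{2 w}$
$G = - \frac{4}{3}$ ($G = \left(0 + \frac{1}{2 \left(- \frac{3}{2}\right)}\right)^{2} \left(-3\right) - 1 = \left(0 + \frac{1}{2} \left(- \frac{2}{3}\right)\right)^{2} \left(-3\right) - 1 = \left(0 - \frac{1}{3}\right)^{2} \left(-3\right) - 1 = \left(- \frac{1}{3}\right)^{2} \left(-3\right) - 1 = \frac{1}{9} \left(-3\right) - 1 = - \frac{1}{3} - 1 = - \frac{4}{3} \approx -1.3333$)
$G \left(\left(\left(-32 - 53\right) - 29\right) - 32\right) = - \frac{4 \left(\left(\left(-32 - 53\right) - 29\right) - 32\right)}{3} = - \frac{4 \left(\left(-85 - 29\right) - 32\right)}{3} = - \frac{4 \left(-114 - 32\right)}{3} = \left(- \frac{4}{3}\right) \left(-146\right) = \frac{584}{3}$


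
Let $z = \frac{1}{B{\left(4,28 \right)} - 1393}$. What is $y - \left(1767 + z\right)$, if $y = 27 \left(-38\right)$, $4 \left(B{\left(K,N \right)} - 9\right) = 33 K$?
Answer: $- \frac{3773342}{1351} \approx -2793.0$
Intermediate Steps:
$B{\left(K,N \right)} = 9 + \frac{33 K}{4}$
$z = - \frac{1}{1351}$ ($z = \frac{1}{\left(9 + \frac{33}{4} \cdot 4\right) - 1393} = \frac{1}{\left(9 + 33\right) - 1393} = \frac{1}{42 - 1393} = \frac{1}{-1351} = - \frac{1}{1351} \approx -0.00074019$)
$y = -1026$
$y - \left(1767 + z\right) = -1026 - \frac{2387216}{1351} = - \frac{3773342}{1351}$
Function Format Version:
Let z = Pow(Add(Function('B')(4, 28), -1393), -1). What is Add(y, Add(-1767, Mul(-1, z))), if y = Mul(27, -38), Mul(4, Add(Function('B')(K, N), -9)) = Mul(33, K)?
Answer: Rational(-3773342, 1351) ≈ -2793.0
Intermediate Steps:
Function('B')(K, N) = Add(9, Mul(Rational(33, 4), K)) (Function('B')(K, N) = Add(9, Mul(Rational(1, 4), Mul(33, K))) = Add(9, Mul(Rational(33, 4), K)))
z = Rational(-1, 1351) (z = Pow(Add(Add(9, Mul(Rational(33, 4), 4)), -1393), -1) = Pow(Add(Add(9, 33), -1393), -1) = Pow(Add(42, -1393), -1) = Pow(-1351, -1) = Rational(-1, 1351) ≈ -0.00074019)
y = -1026
Add(y, Add(-1767, Mul(-1, z))) = Add(-1026, Add(-1767, Mul(-1, Rational(-1, 1351)))) = Add(-1026, Add(-1767, Rational(1, 1351))) = Add(-1026, Rational(-2387216, 1351)) = Rational(-3773342, 1351)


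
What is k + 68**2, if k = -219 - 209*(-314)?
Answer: 70031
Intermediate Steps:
k = 65407 (k = -219 + 65626 = 65407)
k + 68**2 = 65407 + 68**2 = 65407 + 4624 = 70031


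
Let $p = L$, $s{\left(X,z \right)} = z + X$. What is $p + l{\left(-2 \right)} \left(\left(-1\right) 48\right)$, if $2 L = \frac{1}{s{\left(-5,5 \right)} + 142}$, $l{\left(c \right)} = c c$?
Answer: $- \frac{54527}{284} \approx -192.0$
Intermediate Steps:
$l{\left(c \right)} = c^{2}$
$s{\left(X,z \right)} = X + z$
$L = \frac{1}{284}$ ($L = \frac{1}{2 \left(\left(-5 + 5\right) + 142\right)} = \frac{1}{2 \left(0 + 142\right)} = \frac{1}{2 \cdot 142} = \frac{1}{2} \cdot \frac{1}{142} = \frac{1}{284} \approx 0.0035211$)
$p = \frac{1}{284} \approx 0.0035211$
$p + l{\left(-2 \right)} \left(\left(-1\right) 48\right) = \frac{1}{284} + \left(-2\right)^{2} \left(\left(-1\right) 48\right) = \frac{1}{284} + 4 \left(-48\right) = \frac{1}{284} - 192 = - \frac{54527}{284}$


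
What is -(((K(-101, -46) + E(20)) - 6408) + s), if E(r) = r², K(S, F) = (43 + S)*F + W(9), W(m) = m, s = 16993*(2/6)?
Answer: -7000/3 ≈ -2333.3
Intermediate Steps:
s = 16993/3 (s = 16993*(2*(⅙)) = 16993*(⅓) = 16993/3 ≈ 5664.3)
K(S, F) = 9 + F*(43 + S) (K(S, F) = (43 + S)*F + 9 = F*(43 + S) + 9 = 9 + F*(43 + S))
-(((K(-101, -46) + E(20)) - 6408) + s) = -((((9 + 43*(-46) - 46*(-101)) + 20²) - 6408) + 16993/3) = -((((9 - 1978 + 4646) + 400) - 6408) + 16993/3) = -(((2677 + 400) - 6408) + 16993/3) = -((3077 - 6408) + 16993/3) = -(-3331 + 16993/3) = -1*7000/3 = -7000/3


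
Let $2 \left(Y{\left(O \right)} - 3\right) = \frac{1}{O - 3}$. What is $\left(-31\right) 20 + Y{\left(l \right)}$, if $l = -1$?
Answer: $- \frac{4937}{8} \approx -617.13$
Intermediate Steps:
$Y{\left(O \right)} = 3 + \frac{1}{2 \left(-3 + O\right)}$ ($Y{\left(O \right)} = 3 + \frac{1}{2 \left(O - 3\right)} = 3 + \frac{1}{2 \left(-3 + O\right)}$)
$\left(-31\right) 20 + Y{\left(l \right)} = \left(-31\right) 20 + \frac{-17 + 6 \left(-1\right)}{2 \left(-3 - 1\right)} = -620 + \frac{-17 - 6}{2 \left(-4\right)} = -620 + \frac{1}{2} \left(- \frac{1}{4}\right) \left(-23\right) = -620 + \frac{23}{8} = - \frac{4937}{8}$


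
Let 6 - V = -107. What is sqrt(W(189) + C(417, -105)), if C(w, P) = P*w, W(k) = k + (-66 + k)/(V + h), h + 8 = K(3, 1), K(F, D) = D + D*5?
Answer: I*sqrt(59681407)/37 ≈ 208.79*I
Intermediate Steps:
V = 113 (V = 6 - 1*(-107) = 6 + 107 = 113)
K(F, D) = 6*D (K(F, D) = D + 5*D = 6*D)
h = -2 (h = -8 + 6*1 = -8 + 6 = -2)
W(k) = -22/37 + 112*k/111 (W(k) = k + (-66 + k)/(113 - 2) = k + (-66 + k)/111 = k + (-66 + k)*(1/111) = k + (-22/37 + k/111) = -22/37 + 112*k/111)
sqrt(W(189) + C(417, -105)) = sqrt((-22/37 + (112/111)*189) - 105*417) = sqrt((-22/37 + 7056/37) - 43785) = sqrt(7034/37 - 43785) = sqrt(-1613011/37) = I*sqrt(59681407)/37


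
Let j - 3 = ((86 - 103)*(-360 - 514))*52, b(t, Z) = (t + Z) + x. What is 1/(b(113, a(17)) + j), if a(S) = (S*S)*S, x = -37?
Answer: 1/777608 ≈ 1.2860e-6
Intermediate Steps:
a(S) = S**3 (a(S) = S**2*S = S**3)
b(t, Z) = -37 + Z + t (b(t, Z) = (t + Z) - 37 = (Z + t) - 37 = -37 + Z + t)
j = 772619 (j = 3 + ((86 - 103)*(-360 - 514))*52 = 3 - 17*(-874)*52 = 3 + 14858*52 = 3 + 772616 = 772619)
1/(b(113, a(17)) + j) = 1/((-37 + 17**3 + 113) + 772619) = 1/((-37 + 4913 + 113) + 772619) = 1/(4989 + 772619) = 1/777608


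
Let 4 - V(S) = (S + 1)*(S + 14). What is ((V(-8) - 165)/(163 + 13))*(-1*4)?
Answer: 119/44 ≈ 2.7045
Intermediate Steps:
V(S) = 4 - (1 + S)*(14 + S) (V(S) = 4 - (S + 1)*(S + 14) = 4 - (1 + S)*(14 + S))
((V(-8) - 165)/(163 + 13))*(-1*4) = (((-10 - 1*(-8)**2 - 15*(-8)) - 165)/(163 + 13))*(-1*4) = (((-10 - 1*64 + 120) - 165)/176)*(-4) = (((-10 - 64 + 120) - 165)*(1/176))*(-4) = ((46 - 165)*(1/176))*(-4) = -119*1/176*(-4) = -119/176*(-4) = 119/44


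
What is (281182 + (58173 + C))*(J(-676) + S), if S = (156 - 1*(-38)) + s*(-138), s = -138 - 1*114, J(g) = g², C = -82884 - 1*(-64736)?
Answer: 158016498822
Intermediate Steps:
C = -18148 (C = -82884 + 64736 = -18148)
s = -252 (s = -138 - 114 = -252)
S = 34970 (S = (156 - 1*(-38)) - 252*(-138) = (156 + 38) + 34776 = 194 + 34776 = 34970)
(281182 + (58173 + C))*(J(-676) + S) = (281182 + (58173 - 18148))*((-676)² + 34970) = (281182 + 40025)*(456976 + 34970) = 321207*491946 = 158016498822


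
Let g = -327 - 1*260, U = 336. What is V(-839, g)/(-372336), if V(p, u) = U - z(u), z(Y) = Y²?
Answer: 344233/372336 ≈ 0.92452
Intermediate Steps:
g = -587 (g = -327 - 260 = -587)
V(p, u) = 336 - u²
V(-839, g)/(-372336) = (336 - 1*(-587)²)/(-372336) = (336 - 1*344569)*(-1/372336) = (336 - 344569)*(-1/372336) = -344233*(-1/372336) = 344233/372336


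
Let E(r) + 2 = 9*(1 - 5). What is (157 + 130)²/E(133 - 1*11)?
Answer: -82369/38 ≈ -2167.6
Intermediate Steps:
E(r) = -38 (E(r) = -2 + 9*(1 - 5) = -2 + 9*(-4) = -2 - 36 = -38)
(157 + 130)²/E(133 - 1*11) = (157 + 130)²/(-38) = 287²*(-1/38) = 82369*(-1/38) = -82369/38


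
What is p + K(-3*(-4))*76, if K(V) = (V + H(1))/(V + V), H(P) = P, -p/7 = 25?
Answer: -803/6 ≈ -133.83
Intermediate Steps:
p = -175 (p = -7*25 = -175)
K(V) = (1 + V)/(2*V) (K(V) = (V + 1)/(V + V) = (1 + V)/((2*V)) = (1 + V)*(1/(2*V)) = (1 + V)/(2*V))
p + K(-3*(-4))*76 = -175 + ((1 - 3*(-4))/(2*((-3*(-4)))))*76 = -175 + ((1/2)*(1 + 12)/12)*76 = -175 + ((1/2)*(1/12)*13)*76 = -175 + (13/24)*76 = -175 + 247/6 = -803/6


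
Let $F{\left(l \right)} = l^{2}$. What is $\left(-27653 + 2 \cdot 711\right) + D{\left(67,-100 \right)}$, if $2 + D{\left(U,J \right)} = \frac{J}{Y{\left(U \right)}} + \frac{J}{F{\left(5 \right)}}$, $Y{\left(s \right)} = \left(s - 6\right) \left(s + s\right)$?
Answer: $- \frac{107230669}{4087} \approx -26237.0$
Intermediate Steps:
$Y{\left(s \right)} = 2 s \left(-6 + s\right)$ ($Y{\left(s \right)} = \left(-6 + s\right) 2 s = 2 s \left(-6 + s\right)$)
$D{\left(U,J \right)} = -2 + \frac{J}{25} + \frac{J}{2 U \left(-6 + U\right)}$ ($D{\left(U,J \right)} = -2 + \left(\frac{J}{2 U \left(-6 + U\right)} + \frac{J}{5^{2}}\right) = -2 + \left(J \frac{1}{2 U \left(-6 + U\right)} + \frac{J}{25}\right) = -2 + \left(\frac{J}{2 U \left(-6 + U\right)} + J \frac{1}{25}\right) = -2 + \left(\frac{J}{2 U \left(-6 + U\right)} + \frac{J}{25}\right) = -2 + \left(\frac{J}{25} + \frac{J}{2 U \left(-6 + U\right)}\right) = -2 + \frac{J}{25} + \frac{J}{2 U \left(-6 + U\right)}$)
$\left(-27653 + 2 \cdot 711\right) + D{\left(67,-100 \right)} = \left(-27653 + 2 \cdot 711\right) + \frac{\frac{1}{2} \left(-100\right) + \frac{1}{25} \cdot 67 \left(-50 - 100\right) \left(-6 + 67\right)}{67 \left(-6 + 67\right)} = \left(-27653 + 1422\right) + \frac{-50 + \frac{1}{25} \cdot 67 \left(-150\right) 61}{67 \cdot 61} = -26231 + \frac{1}{67} \cdot \frac{1}{61} \left(-50 - 24522\right) = -26231 + \frac{1}{67} \cdot \frac{1}{61} \left(-24572\right) = -26231 - \frac{24572}{4087} = - \frac{107230669}{4087}$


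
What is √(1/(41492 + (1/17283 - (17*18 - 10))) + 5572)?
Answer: √2824616356825123538419/711990469 ≈ 74.646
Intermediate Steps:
√(1/(41492 + (1/17283 - (17*18 - 10))) + 5572) = √(1/(41492 + (1/17283 - (306 - 10))) + 5572) = √(1/(41492 + (1/17283 - 1*296)) + 5572) = √(1/(41492 + (1/17283 - 296)) + 5572) = √(1/(41492 - 5115767/17283) + 5572) = √(1/(711990469/17283) + 5572) = √(17283/711990469 + 5572) = √(3967210910551/711990469) = √2824616356825123538419/711990469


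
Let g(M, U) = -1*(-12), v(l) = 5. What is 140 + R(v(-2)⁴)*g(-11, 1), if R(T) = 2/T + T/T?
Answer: 95024/625 ≈ 152.04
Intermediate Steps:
g(M, U) = 12
R(T) = 1 + 2/T (R(T) = 2/T + 1 = 1 + 2/T)
140 + R(v(-2)⁴)*g(-11, 1) = 140 + ((2 + 5⁴)/(5⁴))*12 = 140 + ((2 + 625)/625)*12 = 140 + ((1/625)*627)*12 = 140 + (627/625)*12 = 140 + 7524/625 = 95024/625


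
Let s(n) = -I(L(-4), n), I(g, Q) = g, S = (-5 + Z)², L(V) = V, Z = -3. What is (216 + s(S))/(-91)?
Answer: -220/91 ≈ -2.4176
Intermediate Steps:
S = 64 (S = (-5 - 3)² = (-8)² = 64)
s(n) = 4 (s(n) = -1*(-4) = 4)
(216 + s(S))/(-91) = (216 + 4)/(-91) = 220*(-1/91) = -220/91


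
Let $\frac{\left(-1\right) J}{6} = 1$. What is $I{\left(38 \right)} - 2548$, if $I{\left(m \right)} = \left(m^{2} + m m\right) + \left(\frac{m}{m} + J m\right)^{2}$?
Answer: $51869$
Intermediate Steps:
$J = -6$ ($J = \left(-6\right) 1 = -6$)
$I{\left(m \right)} = \left(1 - 6 m\right)^{2} + 2 m^{2}$ ($I{\left(m \right)} = \left(m^{2} + m m\right) + \left(\frac{m}{m} - 6 m\right)^{2} = \left(m^{2} + m^{2}\right) + \left(1 - 6 m\right)^{2} = 2 m^{2} + \left(1 - 6 m\right)^{2} = \left(1 - 6 m\right)^{2} + 2 m^{2}$)
$I{\left(38 \right)} - 2548 = \left(1 - 456 + 38 \cdot 38^{2}\right) - 2548 = \left(1 - 456 + 38 \cdot 1444\right) - 2548 = \left(1 - 456 + 54872\right) - 2548 = 54417 - 2548 = 51869$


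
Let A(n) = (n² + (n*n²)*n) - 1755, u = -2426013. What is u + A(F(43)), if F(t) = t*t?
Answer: 11688201268634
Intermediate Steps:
F(t) = t²
A(n) = -1755 + n² + n⁴ (A(n) = (n² + n³*n) - 1755 = (n² + n⁴) - 1755 = -1755 + n² + n⁴)
u + A(F(43)) = -2426013 + (-1755 + (43²)² + (43²)⁴) = -2426013 + (-1755 + 1849² + 1849⁴) = -2426013 + (-1755 + 3418801 + 11688200277601) = -2426013 + 11688203694647 = 11688201268634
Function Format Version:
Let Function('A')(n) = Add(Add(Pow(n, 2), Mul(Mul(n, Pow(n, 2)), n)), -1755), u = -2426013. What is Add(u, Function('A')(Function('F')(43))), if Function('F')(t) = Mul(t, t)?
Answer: 11688201268634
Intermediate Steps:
Function('F')(t) = Pow(t, 2)
Function('A')(n) = Add(-1755, Pow(n, 2), Pow(n, 4)) (Function('A')(n) = Add(Add(Pow(n, 2), Mul(Pow(n, 3), n)), -1755) = Add(Add(Pow(n, 2), Pow(n, 4)), -1755) = Add(-1755, Pow(n, 2), Pow(n, 4)))
Add(u, Function('A')(Function('F')(43))) = Add(-2426013, Add(-1755, Pow(Pow(43, 2), 2), Pow(Pow(43, 2), 4))) = Add(-2426013, Add(-1755, Pow(1849, 2), Pow(1849, 4))) = Add(-2426013, Add(-1755, 3418801, 11688200277601)) = Add(-2426013, 11688203694647) = 11688201268634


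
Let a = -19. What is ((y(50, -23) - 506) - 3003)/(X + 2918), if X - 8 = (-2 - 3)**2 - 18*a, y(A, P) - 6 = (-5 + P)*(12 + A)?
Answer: -5239/3293 ≈ -1.5910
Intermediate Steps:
y(A, P) = 6 + (-5 + P)*(12 + A)
X = 375 (X = 8 + ((-2 - 3)**2 - 18*(-19)) = 8 + ((-5)**2 + 342) = 8 + (25 + 342) = 8 + 367 = 375)
((y(50, -23) - 506) - 3003)/(X + 2918) = (((-54 - 5*50 + 12*(-23) + 50*(-23)) - 506) - 3003)/(375 + 2918) = (((-54 - 250 - 276 - 1150) - 506) - 3003)/3293 = ((-1730 - 506) - 3003)*(1/3293) = (-2236 - 3003)*(1/3293) = -5239*1/3293 = -5239/3293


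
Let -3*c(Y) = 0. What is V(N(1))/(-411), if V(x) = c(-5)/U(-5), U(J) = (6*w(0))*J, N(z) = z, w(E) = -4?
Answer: 0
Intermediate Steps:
U(J) = -24*J (U(J) = (6*(-4))*J = -24*J)
c(Y) = 0 (c(Y) = -1/3*0 = 0)
V(x) = 0 (V(x) = 0/((-24*(-5))) = 0/120 = 0*(1/120) = 0)
V(N(1))/(-411) = 0/(-411) = 0*(-1/411) = 0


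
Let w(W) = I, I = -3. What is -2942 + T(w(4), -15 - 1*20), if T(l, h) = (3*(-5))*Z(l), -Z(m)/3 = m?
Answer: -3077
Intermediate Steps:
Z(m) = -3*m
w(W) = -3
T(l, h) = 45*l (T(l, h) = (3*(-5))*(-3*l) = -(-45)*l = 45*l)
-2942 + T(w(4), -15 - 1*20) = -2942 + 45*(-3) = -2942 - 135 = -3077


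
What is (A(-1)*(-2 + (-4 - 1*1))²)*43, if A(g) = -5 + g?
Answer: -12642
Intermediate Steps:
(A(-1)*(-2 + (-4 - 1*1))²)*43 = ((-5 - 1)*(-2 + (-4 - 1*1))²)*43 = -6*(-2 + (-4 - 1))²*43 = -6*(-2 - 5)²*43 = -6*(-7)²*43 = -6*49*43 = -294*43 = -12642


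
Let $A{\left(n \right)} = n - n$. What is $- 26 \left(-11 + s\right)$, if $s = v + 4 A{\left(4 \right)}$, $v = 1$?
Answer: $260$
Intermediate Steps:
$A{\left(n \right)} = 0$
$s = 1$ ($s = 1 + 4 \cdot 0 = 1 + 0 = 1$)
$- 26 \left(-11 + s\right) = - 26 \left(-11 + 1\right) = \left(-26\right) \left(-10\right) = 260$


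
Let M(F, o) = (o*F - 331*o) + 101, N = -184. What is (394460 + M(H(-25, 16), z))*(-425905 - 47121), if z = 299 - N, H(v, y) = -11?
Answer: -108500338750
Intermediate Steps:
z = 483 (z = 299 - 1*(-184) = 299 + 184 = 483)
M(F, o) = 101 - 331*o + F*o (M(F, o) = (F*o - 331*o) + 101 = (-331*o + F*o) + 101 = 101 - 331*o + F*o)
(394460 + M(H(-25, 16), z))*(-425905 - 47121) = (394460 + (101 - 331*483 - 11*483))*(-425905 - 47121) = (394460 + (101 - 159873 - 5313))*(-473026) = (394460 - 165085)*(-473026) = 229375*(-473026) = -108500338750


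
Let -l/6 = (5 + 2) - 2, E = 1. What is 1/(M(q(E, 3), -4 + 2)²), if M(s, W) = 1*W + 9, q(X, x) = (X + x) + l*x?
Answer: 1/49 ≈ 0.020408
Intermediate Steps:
l = -30 (l = -6*((5 + 2) - 2) = -6*(7 - 2) = -6*5 = -30)
q(X, x) = X - 29*x (q(X, x) = (X + x) - 30*x = X - 29*x)
M(s, W) = 9 + W (M(s, W) = W + 9 = 9 + W)
1/(M(q(E, 3), -4 + 2)²) = 1/((9 + (-4 + 2))²) = 1/((9 - 2)²) = 1/(7²) = 1/49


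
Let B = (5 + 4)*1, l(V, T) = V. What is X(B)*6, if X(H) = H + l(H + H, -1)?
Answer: 162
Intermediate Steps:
B = 9 (B = 9*1 = 9)
X(H) = 3*H (X(H) = H + (H + H) = H + 2*H = 3*H)
X(B)*6 = (3*9)*6 = 27*6 = 162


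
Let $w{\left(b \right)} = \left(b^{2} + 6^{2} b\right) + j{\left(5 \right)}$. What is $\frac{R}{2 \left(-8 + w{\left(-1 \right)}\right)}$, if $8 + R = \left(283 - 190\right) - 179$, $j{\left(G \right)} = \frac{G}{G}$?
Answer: $\frac{47}{42} \approx 1.119$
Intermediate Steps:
$j{\left(G \right)} = 1$
$w{\left(b \right)} = 1 + b^{2} + 36 b$ ($w{\left(b \right)} = \left(b^{2} + 6^{2} b\right) + 1 = \left(b^{2} + 36 b\right) + 1 = 1 + b^{2} + 36 b$)
$R = -94$ ($R = -8 + \left(\left(283 - 190\right) - 179\right) = -8 + \left(93 - 179\right) = -8 - 86 = -94$)
$\frac{R}{2 \left(-8 + w{\left(-1 \right)}\right)} = - \frac{94}{2 \left(-8 + \left(1 + \left(-1\right)^{2} + 36 \left(-1\right)\right)\right)} = - \frac{94}{2 \left(-8 + \left(1 + 1 - 36\right)\right)} = - \frac{94}{2 \left(-8 - 34\right)} = - \frac{94}{2 \left(-42\right)} = - \frac{94}{-84} = \left(-94\right) \left(- \frac{1}{84}\right) = \frac{47}{42}$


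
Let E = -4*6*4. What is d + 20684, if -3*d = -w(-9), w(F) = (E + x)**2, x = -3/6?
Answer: 285457/12 ≈ 23788.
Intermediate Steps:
x = -1/2 (x = -3*1/6 = -1/2 ≈ -0.50000)
E = -96 (E = -24*4 = -96)
w(F) = 37249/4 (w(F) = (-96 - 1/2)**2 = (-193/2)**2 = 37249/4)
d = 37249/12 (d = -(-1)*37249/(3*4) = -1/3*(-37249/4) = 37249/12 ≈ 3104.1)
d + 20684 = 37249/12 + 20684 = 285457/12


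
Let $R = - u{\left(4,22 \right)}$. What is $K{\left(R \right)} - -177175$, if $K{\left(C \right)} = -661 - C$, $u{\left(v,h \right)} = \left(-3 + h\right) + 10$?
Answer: $176543$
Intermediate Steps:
$u{\left(v,h \right)} = 7 + h$
$R = -29$ ($R = - (7 + 22) = \left(-1\right) 29 = -29$)
$K{\left(R \right)} - -177175 = \left(-661 - -29\right) - -177175 = \left(-661 + 29\right) + 177175 = -632 + 177175 = 176543$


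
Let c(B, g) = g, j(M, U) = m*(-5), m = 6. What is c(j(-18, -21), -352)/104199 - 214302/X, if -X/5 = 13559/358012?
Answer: 7994427303869336/7064171205 ≈ 1.1317e+6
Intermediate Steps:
X = -67795/358012 ≈ -0.18937
j(M, U) = -30 (j(M, U) = 6*(-5) = -30)
c(j(-18, -21), -352)/104199 - 214302/X = -352/104199 - 214302/(-67795/358012) = -352*1/104199 - 214302*(-358012/67795) = -352/104199 + 76722687624/67795 = 7994427303869336/7064171205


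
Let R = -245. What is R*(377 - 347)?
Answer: -7350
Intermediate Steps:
R*(377 - 347) = -245*(377 - 347) = -245*30 = -7350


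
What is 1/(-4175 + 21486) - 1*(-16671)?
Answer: 288591682/17311 ≈ 16671.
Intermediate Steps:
1/(-4175 + 21486) - 1*(-16671) = 1/17311 + 16671 = 288591682/17311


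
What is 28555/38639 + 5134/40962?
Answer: 684021268/791365359 ≈ 0.86436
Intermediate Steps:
28555/38639 + 5134/40962 = 28555*(1/38639) + 5134*(1/40962) = 28555/38639 + 2567/20481 = 684021268/791365359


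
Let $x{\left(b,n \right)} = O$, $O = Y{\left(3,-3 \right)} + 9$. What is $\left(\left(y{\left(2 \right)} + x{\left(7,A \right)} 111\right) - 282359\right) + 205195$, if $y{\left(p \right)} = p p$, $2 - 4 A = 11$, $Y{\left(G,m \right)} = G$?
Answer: $-75828$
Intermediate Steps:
$A = - \frac{9}{4}$ ($A = \frac{1}{2} - \frac{11}{4} = - \frac{9}{4} \approx -2.25$)
$O = 12$ ($O = 3 + 9 = 12$)
$y{\left(p \right)} = p^{2}$
$x{\left(b,n \right)} = 12$
$\left(\left(y{\left(2 \right)} + x{\left(7,A \right)} 111\right) - 282359\right) + 205195 = \left(\left(2^{2} + 12 \cdot 111\right) - 282359\right) + 205195 = \left(\left(4 + 1332\right) - 282359\right) + 205195 = \left(1336 - 282359\right) + 205195 = -281023 + 205195 = -75828$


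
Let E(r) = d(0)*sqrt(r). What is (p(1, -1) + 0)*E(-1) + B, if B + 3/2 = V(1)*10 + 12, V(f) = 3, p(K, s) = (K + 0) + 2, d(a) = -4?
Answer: 81/2 - 12*I ≈ 40.5 - 12.0*I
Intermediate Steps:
p(K, s) = 2 + K (p(K, s) = K + 2 = 2 + K)
E(r) = -4*sqrt(r)
B = 81/2 (B = -3/2 + (3*10 + 12) = -3/2 + (30 + 12) = -3/2 + 42 = 81/2 ≈ 40.500)
(p(1, -1) + 0)*E(-1) + B = ((2 + 1) + 0)*(-4*I) + 81/2 = (3 + 0)*(-4*I) + 81/2 = 3*(-4*I) + 81/2 = -12*I + 81/2 = 81/2 - 12*I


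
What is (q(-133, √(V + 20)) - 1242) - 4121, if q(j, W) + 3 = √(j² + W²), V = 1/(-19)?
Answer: -5366 + √6392930/19 ≈ -5232.9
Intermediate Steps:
V = -1/19 ≈ -0.052632
q(j, W) = -3 + √(W² + j²) (q(j, W) = -3 + √(j² + W²) = -3 + √(W² + j²))
(q(-133, √(V + 20)) - 1242) - 4121 = ((-3 + √((√(-1/19 + 20))² + (-133)²)) - 1242) - 4121 = ((-3 + √((√(379/19))² + 17689)) - 1242) - 4121 = ((-3 + √((√7201/19)² + 17689)) - 1242) - 4121 = ((-3 + √(379/19 + 17689)) - 1242) - 4121 = ((-3 + √(336470/19)) - 1242) - 4121 = ((-3 + √6392930/19) - 1242) - 4121 = (-1245 + √6392930/19) - 4121 = -5366 + √6392930/19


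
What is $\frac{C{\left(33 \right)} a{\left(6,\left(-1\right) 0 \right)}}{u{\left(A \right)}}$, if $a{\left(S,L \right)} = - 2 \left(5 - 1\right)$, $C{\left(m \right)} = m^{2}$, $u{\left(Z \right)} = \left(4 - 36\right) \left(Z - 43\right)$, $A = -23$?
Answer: $- \frac{33}{8} \approx -4.125$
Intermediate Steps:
$u{\left(Z \right)} = 1376 - 32 Z$ ($u{\left(Z \right)} = - 32 \left(-43 + Z\right) = 1376 - 32 Z$)
$a{\left(S,L \right)} = -8$ ($a{\left(S,L \right)} = \left(-2\right) 4 = -8$)
$\frac{C{\left(33 \right)} a{\left(6,\left(-1\right) 0 \right)}}{u{\left(A \right)}} = \frac{33^{2} \left(-8\right)}{1376 - -736} = \frac{1089 \left(-8\right)}{1376 + 736} = - \frac{8712}{2112} = \left(-8712\right) \frac{1}{2112} = - \frac{33}{8}$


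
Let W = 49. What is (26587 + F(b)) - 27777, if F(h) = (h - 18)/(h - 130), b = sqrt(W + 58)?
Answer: -2854491/2399 - 16*sqrt(107)/2399 ≈ -1189.9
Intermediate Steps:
b = sqrt(107) (b = sqrt(49 + 58) = sqrt(107) ≈ 10.344)
F(h) = (-18 + h)/(-130 + h)
(26587 + F(b)) - 27777 = (26587 + (-18 + sqrt(107))/(-130 + sqrt(107))) - 27777 = -1190 + (-18 + sqrt(107))/(-130 + sqrt(107))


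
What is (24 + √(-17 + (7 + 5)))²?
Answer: (24 + I*√5)² ≈ 571.0 + 107.33*I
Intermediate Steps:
(24 + √(-17 + (7 + 5)))² = (24 + √(-17 + 12))² = (24 + √(-5))² = (24 + I*√5)²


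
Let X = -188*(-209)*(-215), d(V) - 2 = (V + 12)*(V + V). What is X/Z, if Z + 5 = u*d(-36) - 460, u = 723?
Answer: -1689556/250065 ≈ -6.7565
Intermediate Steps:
d(V) = 2 + 2*V*(12 + V) (d(V) = 2 + (V + 12)*(V + V) = 2 + (12 + V)*(2*V) = 2 + 2*V*(12 + V))
X = -8447780 (X = 39292*(-215) = -8447780)
Z = 1250325 (Z = -5 + (723*(2 + 2*(-36)² + 24*(-36)) - 460) = -5 + (723*(2 + 2*1296 - 864) - 460) = -5 + (723*(2 + 2592 - 864) - 460) = -5 + (723*1730 - 460) = -5 + (1250790 - 460) = -5 + 1250330 = 1250325)
X/Z = -8447780/1250325 = -8447780*1/1250325 = -1689556/250065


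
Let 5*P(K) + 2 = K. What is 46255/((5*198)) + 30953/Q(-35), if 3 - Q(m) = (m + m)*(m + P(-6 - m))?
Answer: 1182875/37242 ≈ 31.762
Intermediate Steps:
P(K) = -2/5 + K/5
Q(m) = 3 - 2*m*(-8/5 + 4*m/5) (Q(m) = 3 - (m + m)*(m + (-2/5 + (-6 - m)/5)) = 3 - 2*m*(m + (-2/5 + (-6/5 - m/5))) = 3 - 2*m*(m + (-8/5 - m/5)) = 3 - 2*m*(-8/5 + 4*m/5))
46255/((5*198)) + 30953/Q(-35) = 46255/((5*198)) + 30953/(3 - 8/5*(-35)**2 + (16/5)*(-35)) = 46255/990 + 30953/(3 - 8/5*1225 - 112) = 46255*(1/990) + 30953/(3 - 1960 - 112) = 841/18 + 30953/(-2069) = 841/18 + 30953*(-1/2069) = 841/18 - 30953/2069 = 1182875/37242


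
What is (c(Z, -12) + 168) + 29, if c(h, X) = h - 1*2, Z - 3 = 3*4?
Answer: 210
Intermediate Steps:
Z = 15 (Z = 3 + 3*4 = 3 + 12 = 15)
c(h, X) = -2 + h (c(h, X) = h - 2 = -2 + h)
(c(Z, -12) + 168) + 29 = ((-2 + 15) + 168) + 29 = (13 + 168) + 29 = 181 + 29 = 210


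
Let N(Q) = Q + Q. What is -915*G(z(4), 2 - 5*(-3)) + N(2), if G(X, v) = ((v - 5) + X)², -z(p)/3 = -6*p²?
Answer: -82349996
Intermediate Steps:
z(p) = 18*p² (z(p) = -(-18)*p² = 18*p²)
G(X, v) = (-5 + X + v)² (G(X, v) = ((-5 + v) + X)² = (-5 + X + v)²)
N(Q) = 2*Q
-915*G(z(4), 2 - 5*(-3)) + N(2) = -915*(-5 + 18*4² + (2 - 5*(-3)))² + 2*2 = -915*(-5 + 18*16 + (2 + 15))² + 4 = -915*(-5 + 288 + 17)² + 4 = -915*300² + 4 = -915*90000 + 4 = -82350000 + 4 = -82349996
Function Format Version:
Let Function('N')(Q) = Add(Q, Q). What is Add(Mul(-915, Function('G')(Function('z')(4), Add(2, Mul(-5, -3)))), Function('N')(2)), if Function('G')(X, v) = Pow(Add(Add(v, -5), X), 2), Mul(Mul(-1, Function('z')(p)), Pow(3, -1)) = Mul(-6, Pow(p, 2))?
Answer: -82349996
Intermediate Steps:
Function('z')(p) = Mul(18, Pow(p, 2)) (Function('z')(p) = Mul(-3, Mul(-6, Pow(p, 2))) = Mul(18, Pow(p, 2)))
Function('G')(X, v) = Pow(Add(-5, X, v), 2) (Function('G')(X, v) = Pow(Add(Add(-5, v), X), 2) = Pow(Add(-5, X, v), 2))
Function('N')(Q) = Mul(2, Q)
Add(Mul(-915, Function('G')(Function('z')(4), Add(2, Mul(-5, -3)))), Function('N')(2)) = Add(Mul(-915, Pow(Add(-5, Mul(18, Pow(4, 2)), Add(2, Mul(-5, -3))), 2)), Mul(2, 2)) = Add(Mul(-915, Pow(Add(-5, Mul(18, 16), Add(2, 15)), 2)), 4) = Add(Mul(-915, Pow(Add(-5, 288, 17), 2)), 4) = Add(Mul(-915, Pow(300, 2)), 4) = Add(Mul(-915, 90000), 4) = Add(-82350000, 4) = -82349996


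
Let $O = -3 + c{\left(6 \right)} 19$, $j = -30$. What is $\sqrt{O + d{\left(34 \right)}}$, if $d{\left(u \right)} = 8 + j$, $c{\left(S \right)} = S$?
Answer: $\sqrt{89} \approx 9.434$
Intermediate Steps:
$d{\left(u \right)} = -22$ ($d{\left(u \right)} = 8 - 30 = -22$)
$O = 111$ ($O = -3 + 6 \cdot 19 = -3 + 114 = 111$)
$\sqrt{O + d{\left(34 \right)}} = \sqrt{111 - 22} = \sqrt{89}$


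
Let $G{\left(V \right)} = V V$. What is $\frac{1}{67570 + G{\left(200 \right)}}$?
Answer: $\frac{1}{107570} \approx 9.2963 \cdot 10^{-6}$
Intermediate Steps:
$G{\left(V \right)} = V^{2}$
$\frac{1}{67570 + G{\left(200 \right)}} = \frac{1}{67570 + 200^{2}} = \frac{1}{67570 + 40000} = \frac{1}{107570}$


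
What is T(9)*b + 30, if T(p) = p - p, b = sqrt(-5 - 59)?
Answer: 30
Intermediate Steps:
b = 8*I (b = sqrt(-64) = 8*I ≈ 8.0*I)
T(p) = 0
T(9)*b + 30 = 0*(8*I) + 30 = 0 + 30 = 30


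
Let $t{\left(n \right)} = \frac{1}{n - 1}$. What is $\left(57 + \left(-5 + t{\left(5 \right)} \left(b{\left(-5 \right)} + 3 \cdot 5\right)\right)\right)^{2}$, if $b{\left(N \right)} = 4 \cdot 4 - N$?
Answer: $3721$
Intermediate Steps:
$b{\left(N \right)} = 16 - N$
$t{\left(n \right)} = \frac{1}{-1 + n}$
$\left(57 + \left(-5 + t{\left(5 \right)} \left(b{\left(-5 \right)} + 3 \cdot 5\right)\right)\right)^{2} = \left(57 - \left(5 - \frac{\left(16 - -5\right) + 3 \cdot 5}{-1 + 5}\right)\right)^{2} = \left(57 - \left(5 - \frac{\left(16 + 5\right) + 15}{4}\right)\right)^{2} = \left(57 - \left(5 - \frac{21 + 15}{4}\right)\right)^{2} = \left(57 + \left(-5 + \frac{1}{4} \cdot 36\right)\right)^{2} = \left(57 + \left(-5 + 9\right)\right)^{2} = \left(57 + 4\right)^{2} = 61^{2} = 3721$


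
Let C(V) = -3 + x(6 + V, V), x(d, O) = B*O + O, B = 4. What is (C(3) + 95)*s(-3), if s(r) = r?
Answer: -321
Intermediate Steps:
x(d, O) = 5*O (x(d, O) = 4*O + O = 5*O)
C(V) = -3 + 5*V
(C(3) + 95)*s(-3) = ((-3 + 5*3) + 95)*(-3) = ((-3 + 15) + 95)*(-3) = (12 + 95)*(-3) = 107*(-3) = -321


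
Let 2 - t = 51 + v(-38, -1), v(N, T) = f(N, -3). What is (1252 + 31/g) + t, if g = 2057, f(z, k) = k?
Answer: 2480773/2057 ≈ 1206.0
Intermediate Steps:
v(N, T) = -3
t = -46 (t = 2 - (51 - 3) = 2 - 1*48 = 2 - 48 = -46)
(1252 + 31/g) + t = (1252 + 31/2057) - 46 = 2575395/2057 - 46 = 2480773/2057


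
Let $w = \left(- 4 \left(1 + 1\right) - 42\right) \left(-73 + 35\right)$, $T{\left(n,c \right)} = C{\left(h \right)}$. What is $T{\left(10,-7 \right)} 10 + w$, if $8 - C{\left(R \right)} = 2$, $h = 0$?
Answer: $1960$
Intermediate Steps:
$C{\left(R \right)} = 6$ ($C{\left(R \right)} = 8 - 2 = 6$)
$T{\left(n,c \right)} = 6$
$w = 1900$ ($w = \left(\left(-4\right) 2 - 42\right) \left(-38\right) = \left(-8 - 42\right) \left(-38\right) = \left(-50\right) \left(-38\right) = 1900$)
$T{\left(10,-7 \right)} 10 + w = 6 \cdot 10 + 1900 = 60 + 1900 = 1960$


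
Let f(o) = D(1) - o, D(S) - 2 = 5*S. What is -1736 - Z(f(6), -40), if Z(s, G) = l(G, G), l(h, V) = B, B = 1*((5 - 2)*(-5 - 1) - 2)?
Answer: -1716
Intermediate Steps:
D(S) = 2 + 5*S
f(o) = 7 - o (f(o) = (2 + 5*1) - o = (2 + 5) - o = 7 - o)
B = -20 (B = 1*(3*(-6) - 2) = 1*(-18 - 2) = 1*(-20) = -20)
l(h, V) = -20
Z(s, G) = -20
-1736 - Z(f(6), -40) = -1736 - 1*(-20) = -1736 + 20 = -1716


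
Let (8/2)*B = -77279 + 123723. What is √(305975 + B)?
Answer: √317586 ≈ 563.55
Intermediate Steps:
B = 11611 (B = (-77279 + 123723)/4 = (¼)*46444 = 11611)
√(305975 + B) = √(305975 + 11611) = √317586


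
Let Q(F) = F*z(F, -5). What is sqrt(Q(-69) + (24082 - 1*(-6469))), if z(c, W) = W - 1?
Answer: sqrt(30965) ≈ 175.97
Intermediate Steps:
z(c, W) = -1 + W
Q(F) = -6*F (Q(F) = F*(-1 - 5) = F*(-6) = -6*F)
sqrt(Q(-69) + (24082 - 1*(-6469))) = sqrt(-6*(-69) + (24082 - 1*(-6469))) = sqrt(414 + (24082 + 6469)) = sqrt(414 + 30551) = sqrt(30965)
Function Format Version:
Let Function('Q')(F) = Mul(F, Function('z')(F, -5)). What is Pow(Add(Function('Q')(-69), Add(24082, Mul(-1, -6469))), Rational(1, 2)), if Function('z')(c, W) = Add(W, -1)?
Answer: Pow(30965, Rational(1, 2)) ≈ 175.97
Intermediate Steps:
Function('z')(c, W) = Add(-1, W)
Function('Q')(F) = Mul(-6, F) (Function('Q')(F) = Mul(F, Add(-1, -5)) = Mul(F, -6) = Mul(-6, F))
Pow(Add(Function('Q')(-69), Add(24082, Mul(-1, -6469))), Rational(1, 2)) = Pow(Add(Mul(-6, -69), Add(24082, Mul(-1, -6469))), Rational(1, 2)) = Pow(Add(414, Add(24082, 6469)), Rational(1, 2)) = Pow(Add(414, 30551), Rational(1, 2)) = Pow(30965, Rational(1, 2))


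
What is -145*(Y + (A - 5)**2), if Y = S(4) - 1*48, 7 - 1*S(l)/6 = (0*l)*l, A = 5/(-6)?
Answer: -146305/36 ≈ -4064.0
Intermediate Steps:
A = -5/6 (A = 5*(-1/6) = -5/6 ≈ -0.83333)
S(l) = 42 (S(l) = 42 - 6*0*l*l = 42 - 0*l = 42 - 6*0 = 42 + 0 = 42)
Y = -6 (Y = 42 - 1*48 = 42 - 48 = -6)
-145*(Y + (A - 5)**2) = -145*(-6 + (-5/6 - 5)**2) = -145*(-6 + (-35/6)**2) = -145*(-6 + 1225/36) = -145*1009/36 = -146305/36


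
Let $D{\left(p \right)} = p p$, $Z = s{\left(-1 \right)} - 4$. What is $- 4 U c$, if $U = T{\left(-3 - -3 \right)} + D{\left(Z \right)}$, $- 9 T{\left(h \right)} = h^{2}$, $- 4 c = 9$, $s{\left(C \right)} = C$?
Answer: $225$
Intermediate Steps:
$c = - \frac{9}{4}$ ($c = \left(- \frac{1}{4}\right) 9 = - \frac{9}{4} \approx -2.25$)
$T{\left(h \right)} = - \frac{h^{2}}{9}$
$Z = -5$ ($Z = -1 - 4 = -5$)
$D{\left(p \right)} = p^{2}$
$U = 25$ ($U = - \frac{\left(-3 - -3\right)^{2}}{9} + \left(-5\right)^{2} = - \frac{\left(-3 + 3\right)^{2}}{9} + 25 = - \frac{0^{2}}{9} + 25 = \left(- \frac{1}{9}\right) 0 + 25 = 0 + 25 = 25$)
$- 4 U c = \left(-4\right) 25 \left(- \frac{9}{4}\right) = \left(-100\right) \left(- \frac{9}{4}\right) = 225$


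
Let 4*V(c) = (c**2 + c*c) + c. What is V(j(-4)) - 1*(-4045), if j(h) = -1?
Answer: 16181/4 ≈ 4045.3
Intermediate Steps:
V(c) = c**2/2 + c/4 (V(c) = ((c**2 + c*c) + c)/4 = ((c**2 + c**2) + c)/4 = (2*c**2 + c)/4 = (c + 2*c**2)/4 = c**2/2 + c/4)
V(j(-4)) - 1*(-4045) = (1/4)*(-1)*(1 + 2*(-1)) - 1*(-4045) = (1/4)*(-1)*(1 - 2) + 4045 = (1/4)*(-1)*(-1) + 4045 = 1/4 + 4045 = 16181/4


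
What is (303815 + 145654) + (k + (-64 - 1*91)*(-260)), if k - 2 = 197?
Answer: 489968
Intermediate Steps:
k = 199 (k = 2 + 197 = 199)
(303815 + 145654) + (k + (-64 - 1*91)*(-260)) = (303815 + 145654) + (199 + (-64 - 1*91)*(-260)) = 449469 + (199 + (-64 - 91)*(-260)) = 449469 + (199 - 155*(-260)) = 449469 + (199 + 40300) = 449469 + 40499 = 489968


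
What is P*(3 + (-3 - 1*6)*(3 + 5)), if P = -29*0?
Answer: 0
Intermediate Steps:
P = 0
P*(3 + (-3 - 1*6)*(3 + 5)) = 0*(3 + (-3 - 1*6)*(3 + 5)) = 0*(3 + (-3 - 6)*8) = 0*(3 - 9*8) = 0*(3 - 72) = 0*(-69) = 0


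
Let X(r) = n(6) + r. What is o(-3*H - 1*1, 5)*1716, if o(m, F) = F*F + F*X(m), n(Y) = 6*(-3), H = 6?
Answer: -274560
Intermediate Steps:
n(Y) = -18
X(r) = -18 + r
o(m, F) = F² + F*(-18 + m) (o(m, F) = F*F + F*(-18 + m) = F² + F*(-18 + m))
o(-3*H - 1*1, 5)*1716 = (5*(-18 + 5 + (-3*6 - 1*1)))*1716 = (5*(-18 + 5 + (-18 - 1)))*1716 = (5*(-18 + 5 - 19))*1716 = (5*(-32))*1716 = -160*1716 = -274560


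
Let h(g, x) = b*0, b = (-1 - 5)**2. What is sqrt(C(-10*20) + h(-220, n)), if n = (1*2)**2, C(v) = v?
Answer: 10*I*sqrt(2) ≈ 14.142*I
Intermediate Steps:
b = 36 (b = (-6)**2 = 36)
n = 4 (n = 2**2 = 4)
h(g, x) = 0 (h(g, x) = 36*0 = 0)
sqrt(C(-10*20) + h(-220, n)) = sqrt(-10*20 + 0) = sqrt(-200 + 0) = sqrt(-200) = 10*I*sqrt(2)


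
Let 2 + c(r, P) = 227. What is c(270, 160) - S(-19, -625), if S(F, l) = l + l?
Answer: 1475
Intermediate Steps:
c(r, P) = 225 (c(r, P) = -2 + 227 = 225)
S(F, l) = 2*l
c(270, 160) - S(-19, -625) = 225 - 2*(-625) = 225 - 1*(-1250) = 225 + 1250 = 1475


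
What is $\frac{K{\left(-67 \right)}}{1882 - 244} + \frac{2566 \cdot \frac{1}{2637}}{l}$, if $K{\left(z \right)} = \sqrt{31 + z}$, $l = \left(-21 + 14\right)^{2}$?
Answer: $\frac{2566}{129213} + \frac{i}{273} \approx 0.019859 + 0.003663 i$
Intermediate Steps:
$l = 49$ ($l = \left(-7\right)^{2} = 49$)
$\frac{K{\left(-67 \right)}}{1882 - 244} + \frac{2566 \cdot \frac{1}{2637}}{l} = \frac{\sqrt{31 - 67}}{1882 - 244} + \frac{2566 \cdot \frac{1}{2637}}{49} = \frac{\sqrt{-36}}{1638} + 2566 \cdot \frac{1}{2637} \cdot \frac{1}{49} = 6 i \frac{1}{1638} + \frac{2566}{2637} \cdot \frac{1}{49} = \frac{i}{273} + \frac{2566}{129213} = \frac{2566}{129213} + \frac{i}{273}$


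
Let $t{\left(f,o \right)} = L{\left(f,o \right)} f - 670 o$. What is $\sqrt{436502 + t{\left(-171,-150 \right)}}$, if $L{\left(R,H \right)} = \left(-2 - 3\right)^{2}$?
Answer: $\sqrt{532727} \approx 729.88$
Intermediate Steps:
$L{\left(R,H \right)} = 25$ ($L{\left(R,H \right)} = \left(-5\right)^{2} = 25$)
$t{\left(f,o \right)} = - 670 o + 25 f$ ($t{\left(f,o \right)} = 25 f - 670 o = - 670 o + 25 f$)
$\sqrt{436502 + t{\left(-171,-150 \right)}} = \sqrt{436502 + \left(\left(-670\right) \left(-150\right) + 25 \left(-171\right)\right)} = \sqrt{436502 + \left(100500 - 4275\right)} = \sqrt{436502 + 96225} = \sqrt{532727}$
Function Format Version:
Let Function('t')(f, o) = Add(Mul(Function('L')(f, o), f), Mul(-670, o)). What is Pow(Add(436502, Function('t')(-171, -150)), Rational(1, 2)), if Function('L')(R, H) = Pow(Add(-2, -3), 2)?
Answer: Pow(532727, Rational(1, 2)) ≈ 729.88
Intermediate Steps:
Function('L')(R, H) = 25 (Function('L')(R, H) = Pow(-5, 2) = 25)
Function('t')(f, o) = Add(Mul(-670, o), Mul(25, f)) (Function('t')(f, o) = Add(Mul(25, f), Mul(-670, o)) = Add(Mul(-670, o), Mul(25, f)))
Pow(Add(436502, Function('t')(-171, -150)), Rational(1, 2)) = Pow(Add(436502, Add(Mul(-670, -150), Mul(25, -171))), Rational(1, 2)) = Pow(Add(436502, Add(100500, -4275)), Rational(1, 2)) = Pow(Add(436502, 96225), Rational(1, 2)) = Pow(532727, Rational(1, 2))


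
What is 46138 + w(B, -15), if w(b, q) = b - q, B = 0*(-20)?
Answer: 46153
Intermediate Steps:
B = 0
46138 + w(B, -15) = 46138 + (0 - 1*(-15)) = 46138 + (0 + 15) = 46138 + 15 = 46153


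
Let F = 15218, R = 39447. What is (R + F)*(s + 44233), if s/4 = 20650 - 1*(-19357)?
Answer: 11165927565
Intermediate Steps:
s = 160028 (s = 4*(20650 - 1*(-19357)) = 4*(20650 + 19357) = 4*40007 = 160028)
(R + F)*(s + 44233) = (39447 + 15218)*(160028 + 44233) = 54665*204261 = 11165927565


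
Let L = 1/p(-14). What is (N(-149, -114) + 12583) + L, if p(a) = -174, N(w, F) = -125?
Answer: 2167691/174 ≈ 12458.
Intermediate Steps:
L = -1/174 (L = 1/(-174) = -1/174 ≈ -0.0057471)
(N(-149, -114) + 12583) + L = (-125 + 12583) - 1/174 = 12458 - 1/174 = 2167691/174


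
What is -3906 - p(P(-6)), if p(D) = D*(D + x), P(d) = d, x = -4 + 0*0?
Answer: -3966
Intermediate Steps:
x = -4 (x = -4 + 0 = -4)
p(D) = D*(-4 + D) (p(D) = D*(D - 4) = D*(-4 + D))
-3906 - p(P(-6)) = -3906 - (-6)*(-4 - 6) = -3906 - (-6)*(-10) = -3906 - 1*60 = -3906 - 60 = -3966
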